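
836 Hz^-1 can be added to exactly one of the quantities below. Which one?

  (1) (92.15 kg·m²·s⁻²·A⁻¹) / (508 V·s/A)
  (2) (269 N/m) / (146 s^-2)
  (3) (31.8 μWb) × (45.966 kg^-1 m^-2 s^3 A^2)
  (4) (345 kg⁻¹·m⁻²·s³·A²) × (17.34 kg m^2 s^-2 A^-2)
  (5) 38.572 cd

Reference: Hz⁻¹ = (s⁻¹)⁻¹ = s.
Each option:
  (1) [kg·m²·s⁻²·A⁻¹] / [kg·m²·s⁻²·A⁻²] = A
  (2) [kg·s⁻²] / [s⁻²] = kg
  (3) [kg·m²·s⁻²·A⁻¹] · [kg⁻¹·m⁻²·s³·A²] = s·A
  (4) [kg⁻¹·m⁻²·s³·A²] · [kg·m²·s⁻²·A⁻²] = s  ← same
  (5) cd
Only (4) matches s.

(4)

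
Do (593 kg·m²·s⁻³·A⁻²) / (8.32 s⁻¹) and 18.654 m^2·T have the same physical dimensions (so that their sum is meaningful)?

Work out the base dimensions of each:
  (593 kg·m²·s⁻³·A⁻²) / (8.32 s⁻¹):  [kg·m²·s⁻³·A⁻²] / [s⁻¹] = kg·m²·s⁻²·A⁻²
  18.654 m^2·T:  T·m² = Wb·m⁻²·m² = kg·m²·s⁻²·A⁻¹
kg·m²·s⁻²·A⁻² ≠ kg·m²·s⁻²·A⁻¹, so they cannot be added.

No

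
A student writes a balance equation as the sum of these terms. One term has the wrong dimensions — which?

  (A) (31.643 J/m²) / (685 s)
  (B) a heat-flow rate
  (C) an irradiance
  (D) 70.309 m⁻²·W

Reduce each to base SI dimensions:
  (A) [kg·s⁻²] / [s] = kg·s⁻³
  (B) [heat-flow rate] = kg·m²·s⁻³
  (C) [irradiance] = kg·s⁻³
  (D) W·m⁻² = J·s⁻¹·m⁻² = kg·s⁻³
All reduce to kg·s⁻³ except (B), which is kg·m²·s⁻³.

(B)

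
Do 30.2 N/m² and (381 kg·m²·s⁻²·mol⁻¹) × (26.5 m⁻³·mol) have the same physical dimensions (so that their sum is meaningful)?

In SI base units:
  30.2 N/m²:  N·m⁻² = kg·m·s⁻²·m⁻² = kg·m⁻¹·s⁻²
  (381 kg·m²·s⁻²·mol⁻¹) × (26.5 m⁻³·mol):  [kg·m²·s⁻²·mol⁻¹] · [m⁻³·mol] = kg·m⁻¹·s⁻²
Both are kg·m⁻¹·s⁻², so they have the same dimensions and can be added.

Yes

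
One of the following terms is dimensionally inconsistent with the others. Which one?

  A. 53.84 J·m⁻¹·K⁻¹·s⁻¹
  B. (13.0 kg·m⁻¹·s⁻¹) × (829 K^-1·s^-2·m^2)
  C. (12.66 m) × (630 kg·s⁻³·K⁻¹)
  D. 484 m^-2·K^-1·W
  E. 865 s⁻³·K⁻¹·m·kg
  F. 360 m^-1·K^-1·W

D.

In SI base units:
  A. J·s⁻¹·m⁻¹·K⁻¹ = N·m·s⁻¹·m⁻¹·K⁻¹ = kg·m·s⁻³·K⁻¹
  B. [kg·m⁻¹·s⁻¹] · [m²·s⁻²·K⁻¹] = kg·m·s⁻³·K⁻¹
  C. [m] · [kg·s⁻³·K⁻¹] = kg·m·s⁻³·K⁻¹
  D. W·m⁻²·K⁻¹ = J·s⁻¹·m⁻²·K⁻¹ = kg·s⁻³·K⁻¹
  E. kg·m·s⁻³·K⁻¹
  F. W·m⁻¹·K⁻¹ = J·s⁻¹·m⁻¹·K⁻¹ = kg·m·s⁻³·K⁻¹
All reduce to kg·m·s⁻³·K⁻¹ except D., which is kg·s⁻³·K⁻¹.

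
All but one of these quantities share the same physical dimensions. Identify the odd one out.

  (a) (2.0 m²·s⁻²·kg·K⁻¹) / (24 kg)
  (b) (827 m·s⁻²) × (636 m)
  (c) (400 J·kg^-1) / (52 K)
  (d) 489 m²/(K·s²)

Dimensions:
  (a) [kg·m²·s⁻²·K⁻¹] / [kg] = m²·s⁻²·K⁻¹
  (b) [m·s⁻²] · [m] = m²·s⁻²
  (c) [m²·s⁻²] / [K] = m²·s⁻²·K⁻¹
  (d) m²·s⁻²·K⁻¹
All reduce to m²·s⁻²·K⁻¹ except (b), which is m²·s⁻².

(b)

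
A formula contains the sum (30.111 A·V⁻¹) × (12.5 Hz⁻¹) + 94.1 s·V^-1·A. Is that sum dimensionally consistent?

Expand each in SI base units:
  (30.111 A·V⁻¹) × (12.5 Hz⁻¹):  [kg⁻¹·m⁻²·s³·A²] · [s] = kg⁻¹·m⁻²·s⁴·A²
  94.1 s·V^-1·A:  A·s·V⁻¹ = A·s·(J·C⁻¹)⁻¹ = kg⁻¹·m⁻²·s⁴·A²
Both are kg⁻¹·m⁻²·s⁴·A², so they have the same dimensions and can be added.

Yes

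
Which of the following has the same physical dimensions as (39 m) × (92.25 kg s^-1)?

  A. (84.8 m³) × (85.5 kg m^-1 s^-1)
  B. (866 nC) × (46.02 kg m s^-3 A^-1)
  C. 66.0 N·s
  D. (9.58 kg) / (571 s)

Reference: [m] · [kg·s⁻¹] = kg·m·s⁻¹.
Each option:
  A. [m³] · [kg·m⁻¹·s⁻¹] = kg·m²·s⁻¹
  B. [s·A] · [kg·m·s⁻³·A⁻¹] = kg·m·s⁻²
  C. N·s = kg·m·s⁻²·s = kg·m·s⁻¹  ← same
  D. [kg] / [s] = kg·s⁻¹
Only C. matches kg·m·s⁻¹.

C.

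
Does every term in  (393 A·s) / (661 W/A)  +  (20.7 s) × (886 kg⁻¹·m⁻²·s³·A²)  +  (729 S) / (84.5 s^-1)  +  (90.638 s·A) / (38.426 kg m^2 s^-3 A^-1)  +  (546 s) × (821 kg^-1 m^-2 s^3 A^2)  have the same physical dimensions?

Dimensions:
  (393 A·s) / (661 W/A):  [s·A] / [kg·m²·s⁻³·A⁻¹] = kg⁻¹·m⁻²·s⁴·A²
  (20.7 s) × (886 kg⁻¹·m⁻²·s³·A²):  [s] · [kg⁻¹·m⁻²·s³·A²] = kg⁻¹·m⁻²·s⁴·A²
  (729 S) / (84.5 s^-1):  [kg⁻¹·m⁻²·s³·A²] / [s⁻¹] = kg⁻¹·m⁻²·s⁴·A²
  (90.638 s·A) / (38.426 kg m^2 s^-3 A^-1):  [s·A] / [kg·m²·s⁻³·A⁻¹] = kg⁻¹·m⁻²·s⁴·A²
  (546 s) × (821 kg^-1 m^-2 s^3 A^2):  [s] · [kg⁻¹·m⁻²·s³·A²] = kg⁻¹·m⁻²·s⁴·A²
Every term reduces to kg⁻¹·m⁻²·s⁴·A².

Yes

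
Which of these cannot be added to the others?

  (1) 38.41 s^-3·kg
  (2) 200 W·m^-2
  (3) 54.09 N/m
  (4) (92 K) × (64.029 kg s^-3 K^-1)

Expand each in SI base units:
  (1) kg·s⁻³
  (2) W·m⁻² = J·s⁻¹·m⁻² = kg·s⁻³
  (3) N·m⁻¹ = kg·m·s⁻²·m⁻¹ = kg·s⁻²
  (4) [K] · [kg·s⁻³·K⁻¹] = kg·s⁻³
All reduce to kg·s⁻³ except (3), which is kg·s⁻².

(3)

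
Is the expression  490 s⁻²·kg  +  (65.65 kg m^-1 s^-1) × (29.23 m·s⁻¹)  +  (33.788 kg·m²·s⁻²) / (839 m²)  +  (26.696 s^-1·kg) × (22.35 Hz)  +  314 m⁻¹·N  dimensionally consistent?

Expand each in SI base units:
  490 s⁻²·kg:  kg·s⁻²
  (65.65 kg m^-1 s^-1) × (29.23 m·s⁻¹):  [kg·m⁻¹·s⁻¹] · [m·s⁻¹] = kg·s⁻²
  (33.788 kg·m²·s⁻²) / (839 m²):  [kg·m²·s⁻²] / [m²] = kg·s⁻²
  (26.696 s^-1·kg) × (22.35 Hz):  [kg·s⁻¹] · [s⁻¹] = kg·s⁻²
  314 m⁻¹·N:  N·m⁻¹ = kg·m·s⁻²·m⁻¹ = kg·s⁻²
Every term reduces to kg·s⁻².

Yes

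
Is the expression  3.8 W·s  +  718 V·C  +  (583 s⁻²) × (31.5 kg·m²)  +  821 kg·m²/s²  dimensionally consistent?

Expand each in SI base units:
  3.8 W·s:  W·s = J·s⁻¹·s = kg·m²·s⁻²
  718 V·C:  C·V = s·A·J·C⁻¹ = kg·m²·s⁻²
  (583 s⁻²) × (31.5 kg·m²):  [s⁻²] · [kg·m²] = kg·m²·s⁻²
  821 kg·m²/s²:  kg·m²·s⁻²
Every term reduces to kg·m²·s⁻².

Yes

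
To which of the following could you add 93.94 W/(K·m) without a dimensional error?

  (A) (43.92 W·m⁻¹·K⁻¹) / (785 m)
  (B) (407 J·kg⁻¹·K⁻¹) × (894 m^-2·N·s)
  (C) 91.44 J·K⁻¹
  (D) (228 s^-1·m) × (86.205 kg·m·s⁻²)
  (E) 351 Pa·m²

Reference: W·m⁻¹·K⁻¹ = J·s⁻¹·m⁻¹·K⁻¹ = kg·m·s⁻³·K⁻¹.
Each option:
  (A) [kg·m·s⁻³·K⁻¹] / [m] = kg·s⁻³·K⁻¹
  (B) [m²·s⁻²·K⁻¹] · [kg·m⁻¹·s⁻¹] = kg·m·s⁻³·K⁻¹  ← same
  (C) J·K⁻¹ = N·m·K⁻¹ = kg·m²·s⁻²·K⁻¹
  (D) [m·s⁻¹] · [kg·m·s⁻²] = kg·m²·s⁻³
  (E) Pa·m² = N·m⁻²·m² = kg·m·s⁻²
Only (B) matches kg·m·s⁻³·K⁻¹.

(B)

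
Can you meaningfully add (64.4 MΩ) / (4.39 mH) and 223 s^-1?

Dimensions:
  (64.4 MΩ) / (4.39 mH):  [kg·m²·s⁻³·A⁻²] / [kg·m²·s⁻²·A⁻²] = s⁻¹
  223 s^-1:  s⁻¹
Both are s⁻¹, so they have the same dimensions and can be added.

Yes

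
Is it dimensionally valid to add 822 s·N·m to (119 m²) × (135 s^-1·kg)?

Work out the base dimensions of each:
  822 s·N·m:  N·m·s = kg·m·s⁻²·m·s = kg·m²·s⁻¹
  (119 m²) × (135 s^-1·kg):  [m²] · [kg·s⁻¹] = kg·m²·s⁻¹
Both are kg·m²·s⁻¹, so they have the same dimensions and can be added.

Yes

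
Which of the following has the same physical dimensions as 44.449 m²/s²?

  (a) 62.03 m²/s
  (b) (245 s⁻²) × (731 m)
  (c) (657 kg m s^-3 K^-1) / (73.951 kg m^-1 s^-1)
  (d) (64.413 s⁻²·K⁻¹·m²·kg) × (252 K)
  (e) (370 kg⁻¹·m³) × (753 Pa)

(e)

Reference: m²·s⁻².
Each option:
  (a) m²·s⁻¹
  (b) [s⁻²] · [m] = m·s⁻²
  (c) [kg·m·s⁻³·K⁻¹] / [kg·m⁻¹·s⁻¹] = m²·s⁻²·K⁻¹
  (d) [kg·m²·s⁻²·K⁻¹] · [K] = kg·m²·s⁻²
  (e) [kg⁻¹·m³] · [kg·m⁻¹·s⁻²] = m²·s⁻²  ← same
Only (e) matches m²·s⁻².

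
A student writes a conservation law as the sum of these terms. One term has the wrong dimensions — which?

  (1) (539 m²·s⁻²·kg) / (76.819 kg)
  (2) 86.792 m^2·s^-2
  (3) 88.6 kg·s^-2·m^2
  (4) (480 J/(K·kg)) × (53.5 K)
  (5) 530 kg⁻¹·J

Expand each in SI base units:
  (1) [kg·m²·s⁻²] / [kg] = m²·s⁻²
  (2) m²·s⁻²
  (3) kg·m²·s⁻²
  (4) [m²·s⁻²·K⁻¹] · [K] = m²·s⁻²
  (5) J·kg⁻¹ = N·m·kg⁻¹ = m²·s⁻²
All reduce to m²·s⁻² except (3), which is kg·m²·s⁻².

(3)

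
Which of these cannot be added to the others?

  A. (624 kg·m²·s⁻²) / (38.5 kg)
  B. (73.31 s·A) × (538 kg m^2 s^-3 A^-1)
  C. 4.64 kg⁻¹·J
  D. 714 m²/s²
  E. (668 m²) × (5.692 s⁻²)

B.

Work out the base dimensions of each:
  A. [kg·m²·s⁻²] / [kg] = m²·s⁻²
  B. [s·A] · [kg·m²·s⁻³·A⁻¹] = kg·m²·s⁻²
  C. J·kg⁻¹ = N·m·kg⁻¹ = m²·s⁻²
  D. m²·s⁻²
  E. [m²] · [s⁻²] = m²·s⁻²
All reduce to m²·s⁻² except B., which is kg·m²·s⁻².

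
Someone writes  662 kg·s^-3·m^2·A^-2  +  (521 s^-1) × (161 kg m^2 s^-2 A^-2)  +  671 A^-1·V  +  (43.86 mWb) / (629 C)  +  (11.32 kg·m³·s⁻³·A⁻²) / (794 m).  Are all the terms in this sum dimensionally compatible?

Yes

Expand each in SI base units:
  662 kg·s^-3·m^2·A^-2:  kg·m²·s⁻³·A⁻²
  (521 s^-1) × (161 kg m^2 s^-2 A^-2):  [s⁻¹] · [kg·m²·s⁻²·A⁻²] = kg·m²·s⁻³·A⁻²
  671 A^-1·V:  V·A⁻¹ = J·C⁻¹·A⁻¹ = kg·m²·s⁻³·A⁻²
  (43.86 mWb) / (629 C):  [kg·m²·s⁻²·A⁻¹] / [s·A] = kg·m²·s⁻³·A⁻²
  (11.32 kg·m³·s⁻³·A⁻²) / (794 m):  [kg·m³·s⁻³·A⁻²] / [m] = kg·m²·s⁻³·A⁻²
Every term reduces to kg·m²·s⁻³·A⁻².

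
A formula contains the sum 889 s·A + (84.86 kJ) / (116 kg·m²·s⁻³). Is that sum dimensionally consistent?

Work out the base dimensions of each:
  889 s·A:  A·s = s·A
  (84.86 kJ) / (116 kg·m²·s⁻³):  [kg·m²·s⁻²] / [kg·m²·s⁻³] = s
s·A ≠ s, so they cannot be added.

No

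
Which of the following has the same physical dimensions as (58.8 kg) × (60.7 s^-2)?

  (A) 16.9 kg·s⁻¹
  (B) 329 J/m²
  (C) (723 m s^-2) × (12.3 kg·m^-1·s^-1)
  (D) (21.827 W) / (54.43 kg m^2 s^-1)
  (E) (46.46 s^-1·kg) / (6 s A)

(B)

Reference: [kg] · [s⁻²] = kg·s⁻².
Each option:
  (A) kg·s⁻¹
  (B) J·m⁻² = N·m·m⁻² = kg·s⁻²  ← same
  (C) [m·s⁻²] · [kg·m⁻¹·s⁻¹] = kg·s⁻³
  (D) [kg·m²·s⁻³] / [kg·m²·s⁻¹] = s⁻²
  (E) [kg·s⁻¹] / [s·A] = kg·s⁻²·A⁻¹
Only (B) matches kg·s⁻².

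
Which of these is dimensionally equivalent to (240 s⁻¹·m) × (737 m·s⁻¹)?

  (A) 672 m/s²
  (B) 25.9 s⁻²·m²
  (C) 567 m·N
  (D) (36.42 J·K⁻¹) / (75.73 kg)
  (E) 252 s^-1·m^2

(B)

Reference: [m·s⁻¹] · [m·s⁻¹] = m²·s⁻².
Each option:
  (A) m·s⁻²
  (B) m²·s⁻²  ← same
  (C) N·m = kg·m·s⁻²·m = kg·m²·s⁻²
  (D) [kg·m²·s⁻²·K⁻¹] / [kg] = m²·s⁻²·K⁻¹
  (E) m²·s⁻¹
Only (B) matches m²·s⁻².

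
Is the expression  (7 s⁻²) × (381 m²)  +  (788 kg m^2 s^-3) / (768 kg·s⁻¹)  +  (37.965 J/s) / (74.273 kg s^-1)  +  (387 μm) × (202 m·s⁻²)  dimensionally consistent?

Work out the base dimensions of each:
  (7 s⁻²) × (381 m²):  [s⁻²] · [m²] = m²·s⁻²
  (788 kg m^2 s^-3) / (768 kg·s⁻¹):  [kg·m²·s⁻³] / [kg·s⁻¹] = m²·s⁻²
  (37.965 J/s) / (74.273 kg s^-1):  [kg·m²·s⁻³] / [kg·s⁻¹] = m²·s⁻²
  (387 μm) × (202 m·s⁻²):  [m] · [m·s⁻²] = m²·s⁻²
Every term reduces to m²·s⁻².

Yes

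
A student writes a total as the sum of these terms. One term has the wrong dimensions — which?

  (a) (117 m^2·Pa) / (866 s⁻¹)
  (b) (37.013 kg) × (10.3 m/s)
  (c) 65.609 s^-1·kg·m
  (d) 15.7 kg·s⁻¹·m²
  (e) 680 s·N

(d)

Expand each in SI base units:
  (a) [kg·m·s⁻²] / [s⁻¹] = kg·m·s⁻¹
  (b) [kg] · [m·s⁻¹] = kg·m·s⁻¹
  (c) kg·m·s⁻¹
  (d) kg·m²·s⁻¹
  (e) N·s = kg·m·s⁻²·s = kg·m·s⁻¹
All reduce to kg·m·s⁻¹ except (d), which is kg·m²·s⁻¹.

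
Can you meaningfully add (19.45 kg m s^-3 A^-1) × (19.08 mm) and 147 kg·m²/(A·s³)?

Yes

In SI base units:
  (19.45 kg m s^-3 A^-1) × (19.08 mm):  [kg·m·s⁻³·A⁻¹] · [m] = kg·m²·s⁻³·A⁻¹
  147 kg·m²/(A·s³):  kg·m²·s⁻³·A⁻¹
Both are kg·m²·s⁻³·A⁻¹, so they have the same dimensions and can be added.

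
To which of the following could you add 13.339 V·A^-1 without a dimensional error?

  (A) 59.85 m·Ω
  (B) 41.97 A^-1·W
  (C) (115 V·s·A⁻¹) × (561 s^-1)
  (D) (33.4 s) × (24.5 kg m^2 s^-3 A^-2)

Reference: V·A⁻¹ = J·C⁻¹·A⁻¹ = kg·m²·s⁻³·A⁻².
Each option:
  (A) Ω·m = V·A⁻¹·m = kg·m³·s⁻³·A⁻²
  (B) W·A⁻¹ = J·s⁻¹·A⁻¹ = kg·m²·s⁻³·A⁻¹
  (C) [kg·m²·s⁻²·A⁻²] · [s⁻¹] = kg·m²·s⁻³·A⁻²  ← same
  (D) [s] · [kg·m²·s⁻³·A⁻²] = kg·m²·s⁻²·A⁻²
Only (C) matches kg·m²·s⁻³·A⁻².

(C)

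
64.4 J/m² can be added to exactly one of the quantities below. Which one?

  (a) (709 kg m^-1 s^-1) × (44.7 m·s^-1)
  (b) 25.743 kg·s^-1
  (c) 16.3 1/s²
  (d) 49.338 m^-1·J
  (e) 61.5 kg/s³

(a)

Reference: J·m⁻² = N·m·m⁻² = kg·s⁻².
Each option:
  (a) [kg·m⁻¹·s⁻¹] · [m·s⁻¹] = kg·s⁻²  ← same
  (b) kg·s⁻¹
  (c) s⁻²
  (d) J·m⁻¹ = N·m·m⁻¹ = kg·m·s⁻²
  (e) kg·s⁻³
Only (a) matches kg·s⁻².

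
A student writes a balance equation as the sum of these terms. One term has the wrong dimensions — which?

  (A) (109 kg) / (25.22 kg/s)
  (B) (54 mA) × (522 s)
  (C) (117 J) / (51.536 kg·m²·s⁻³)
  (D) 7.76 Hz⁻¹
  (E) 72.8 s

Reduce each to base SI dimensions:
  (A) [kg] / [kg·s⁻¹] = s
  (B) [A] · [s] = s·A
  (C) [kg·m²·s⁻²] / [kg·m²·s⁻³] = s
  (D) Hz⁻¹ = (s⁻¹)⁻¹ = s
  (E) s
All reduce to s except (B), which is s·A.

(B)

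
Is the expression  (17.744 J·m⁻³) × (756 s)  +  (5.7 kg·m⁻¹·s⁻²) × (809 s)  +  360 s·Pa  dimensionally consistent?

Yes

Dimensions:
  (17.744 J·m⁻³) × (756 s):  [kg·m⁻¹·s⁻²] · [s] = kg·m⁻¹·s⁻¹
  (5.7 kg·m⁻¹·s⁻²) × (809 s):  [kg·m⁻¹·s⁻²] · [s] = kg·m⁻¹·s⁻¹
  360 s·Pa:  Pa·s = N·m⁻²·s = kg·m⁻¹·s⁻¹
Every term reduces to kg·m⁻¹·s⁻¹.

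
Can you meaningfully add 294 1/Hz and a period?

Work out the base dimensions of each:
  294 1/Hz:  Hz⁻¹ = (s⁻¹)⁻¹ = s
  a period:  [period] = s
Both are s, so they have the same dimensions and can be added.

Yes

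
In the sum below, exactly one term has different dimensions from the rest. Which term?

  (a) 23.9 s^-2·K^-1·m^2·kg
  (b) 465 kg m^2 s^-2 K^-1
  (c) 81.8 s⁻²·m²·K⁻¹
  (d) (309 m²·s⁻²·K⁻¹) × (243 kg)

(c)

Expand each in SI base units:
  (a) kg·m²·s⁻²·K⁻¹
  (b) kg·m²·s⁻²·K⁻¹
  (c) m²·s⁻²·K⁻¹
  (d) [m²·s⁻²·K⁻¹] · [kg] = kg·m²·s⁻²·K⁻¹
All reduce to kg·m²·s⁻²·K⁻¹ except (c), which is m²·s⁻²·K⁻¹.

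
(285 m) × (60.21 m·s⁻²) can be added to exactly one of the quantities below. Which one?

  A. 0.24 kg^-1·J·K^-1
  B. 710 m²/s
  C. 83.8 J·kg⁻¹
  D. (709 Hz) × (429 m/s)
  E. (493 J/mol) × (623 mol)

Reference: [m] · [m·s⁻²] = m²·s⁻².
Each option:
  A. J·kg⁻¹·K⁻¹ = N·m·kg⁻¹·K⁻¹ = m²·s⁻²·K⁻¹
  B. m²·s⁻¹
  C. J·kg⁻¹ = N·m·kg⁻¹ = m²·s⁻²  ← same
  D. [s⁻¹] · [m·s⁻¹] = m·s⁻²
  E. [kg·m²·s⁻²·mol⁻¹] · [mol] = kg·m²·s⁻²
Only C. matches m²·s⁻².

C.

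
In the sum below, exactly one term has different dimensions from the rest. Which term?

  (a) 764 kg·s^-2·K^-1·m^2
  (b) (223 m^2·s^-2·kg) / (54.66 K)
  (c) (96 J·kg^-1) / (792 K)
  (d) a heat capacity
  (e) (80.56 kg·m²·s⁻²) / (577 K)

(c)

Expand each in SI base units:
  (a) kg·m²·s⁻²·K⁻¹
  (b) [kg·m²·s⁻²] / [K] = kg·m²·s⁻²·K⁻¹
  (c) [m²·s⁻²] / [K] = m²·s⁻²·K⁻¹
  (d) [heat capacity] = kg·m²·s⁻²·K⁻¹
  (e) [kg·m²·s⁻²] / [K] = kg·m²·s⁻²·K⁻¹
All reduce to kg·m²·s⁻²·K⁻¹ except (c), which is m²·s⁻²·K⁻¹.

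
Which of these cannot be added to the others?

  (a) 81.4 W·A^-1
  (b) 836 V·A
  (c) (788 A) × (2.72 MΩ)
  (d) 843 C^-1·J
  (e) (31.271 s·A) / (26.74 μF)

(b)

Dimensions:
  (a) W·A⁻¹ = J·s⁻¹·A⁻¹ = kg·m²·s⁻³·A⁻¹
  (b) V·A = J·C⁻¹·A = kg·m²·s⁻³
  (c) [A] · [kg·m²·s⁻³·A⁻²] = kg·m²·s⁻³·A⁻¹
  (d) J·C⁻¹ = N·m·(s·A)⁻¹ = kg·m²·s⁻³·A⁻¹
  (e) [s·A] / [kg⁻¹·m⁻²·s⁴·A²] = kg·m²·s⁻³·A⁻¹
All reduce to kg·m²·s⁻³·A⁻¹ except (b), which is kg·m²·s⁻³.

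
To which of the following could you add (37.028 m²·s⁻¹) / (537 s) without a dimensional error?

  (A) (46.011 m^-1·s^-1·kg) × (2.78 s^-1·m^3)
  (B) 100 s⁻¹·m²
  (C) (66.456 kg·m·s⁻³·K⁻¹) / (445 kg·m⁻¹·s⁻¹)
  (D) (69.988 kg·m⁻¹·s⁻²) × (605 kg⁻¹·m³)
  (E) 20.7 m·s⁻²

Reference: [m²·s⁻¹] / [s] = m²·s⁻².
Each option:
  (A) [kg·m⁻¹·s⁻¹] · [m³·s⁻¹] = kg·m²·s⁻²
  (B) m²·s⁻¹
  (C) [kg·m·s⁻³·K⁻¹] / [kg·m⁻¹·s⁻¹] = m²·s⁻²·K⁻¹
  (D) [kg·m⁻¹·s⁻²] · [kg⁻¹·m³] = m²·s⁻²  ← same
  (E) m·s⁻²
Only (D) matches m²·s⁻².

(D)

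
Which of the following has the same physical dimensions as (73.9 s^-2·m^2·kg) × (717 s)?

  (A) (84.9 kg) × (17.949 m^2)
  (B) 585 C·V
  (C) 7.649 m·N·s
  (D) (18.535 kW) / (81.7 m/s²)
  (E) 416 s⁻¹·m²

Reference: [kg·m²·s⁻²] · [s] = kg·m²·s⁻¹.
Each option:
  (A) [kg] · [m²] = kg·m²
  (B) C·V = s·A·J·C⁻¹ = kg·m²·s⁻²
  (C) N·m·s = kg·m·s⁻²·m·s = kg·m²·s⁻¹  ← same
  (D) [kg·m²·s⁻³] / [m·s⁻²] = kg·m·s⁻¹
  (E) m²·s⁻¹
Only (C) matches kg·m²·s⁻¹.

(C)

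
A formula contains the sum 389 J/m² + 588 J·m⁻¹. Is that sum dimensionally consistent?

No

Reduce each to base SI dimensions:
  389 J/m²:  J·m⁻² = N·m·m⁻² = kg·s⁻²
  588 J·m⁻¹:  J·m⁻¹ = N·m·m⁻¹ = kg·m·s⁻²
kg·s⁻² ≠ kg·m·s⁻², so they cannot be added.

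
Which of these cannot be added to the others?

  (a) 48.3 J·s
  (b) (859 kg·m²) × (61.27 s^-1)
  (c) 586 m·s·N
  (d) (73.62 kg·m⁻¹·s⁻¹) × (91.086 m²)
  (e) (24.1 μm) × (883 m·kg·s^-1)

Reduce each to base SI dimensions:
  (a) J·s = N·m·s = kg·m²·s⁻¹
  (b) [kg·m²] · [s⁻¹] = kg·m²·s⁻¹
  (c) N·m·s = kg·m·s⁻²·m·s = kg·m²·s⁻¹
  (d) [kg·m⁻¹·s⁻¹] · [m²] = kg·m·s⁻¹
  (e) [m] · [kg·m·s⁻¹] = kg·m²·s⁻¹
All reduce to kg·m²·s⁻¹ except (d), which is kg·m·s⁻¹.

(d)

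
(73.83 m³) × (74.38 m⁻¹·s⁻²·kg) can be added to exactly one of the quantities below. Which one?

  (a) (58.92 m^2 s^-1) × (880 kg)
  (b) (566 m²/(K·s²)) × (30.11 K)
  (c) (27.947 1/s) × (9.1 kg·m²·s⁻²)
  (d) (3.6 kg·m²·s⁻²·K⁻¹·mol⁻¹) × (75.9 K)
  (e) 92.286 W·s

(e)

Reference: [m³] · [kg·m⁻¹·s⁻²] = kg·m²·s⁻².
Each option:
  (a) [m²·s⁻¹] · [kg] = kg·m²·s⁻¹
  (b) [m²·s⁻²·K⁻¹] · [K] = m²·s⁻²
  (c) [s⁻¹] · [kg·m²·s⁻²] = kg·m²·s⁻³
  (d) [kg·m²·s⁻²·K⁻¹·mol⁻¹] · [K] = kg·m²·s⁻²·mol⁻¹
  (e) W·s = J·s⁻¹·s = kg·m²·s⁻²  ← same
Only (e) matches kg·m²·s⁻².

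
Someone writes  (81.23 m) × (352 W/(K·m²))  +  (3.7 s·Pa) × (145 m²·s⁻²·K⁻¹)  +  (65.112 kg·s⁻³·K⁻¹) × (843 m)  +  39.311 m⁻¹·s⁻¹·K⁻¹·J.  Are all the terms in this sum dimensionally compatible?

Yes

Work out the base dimensions of each:
  (81.23 m) × (352 W/(K·m²)):  [m] · [kg·s⁻³·K⁻¹] = kg·m·s⁻³·K⁻¹
  (3.7 s·Pa) × (145 m²·s⁻²·K⁻¹):  [kg·m⁻¹·s⁻¹] · [m²·s⁻²·K⁻¹] = kg·m·s⁻³·K⁻¹
  (65.112 kg·s⁻³·K⁻¹) × (843 m):  [kg·s⁻³·K⁻¹] · [m] = kg·m·s⁻³·K⁻¹
  39.311 m⁻¹·s⁻¹·K⁻¹·J:  J·s⁻¹·m⁻¹·K⁻¹ = N·m·s⁻¹·m⁻¹·K⁻¹ = kg·m·s⁻³·K⁻¹
Every term reduces to kg·m·s⁻³·K⁻¹.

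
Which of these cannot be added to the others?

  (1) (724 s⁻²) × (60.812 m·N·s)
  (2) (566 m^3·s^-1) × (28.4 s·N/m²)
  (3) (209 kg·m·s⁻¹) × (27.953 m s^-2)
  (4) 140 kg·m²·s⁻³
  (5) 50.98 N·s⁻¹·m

(2)

Dimensions:
  (1) [s⁻²] · [kg·m²·s⁻¹] = kg·m²·s⁻³
  (2) [m³·s⁻¹] · [kg·m⁻¹·s⁻¹] = kg·m²·s⁻²
  (3) [kg·m·s⁻¹] · [m·s⁻²] = kg·m²·s⁻³
  (4) kg·m²·s⁻³
  (5) N·m·s⁻¹ = kg·m·s⁻²·m·s⁻¹ = kg·m²·s⁻³
All reduce to kg·m²·s⁻³ except (2), which is kg·m²·s⁻².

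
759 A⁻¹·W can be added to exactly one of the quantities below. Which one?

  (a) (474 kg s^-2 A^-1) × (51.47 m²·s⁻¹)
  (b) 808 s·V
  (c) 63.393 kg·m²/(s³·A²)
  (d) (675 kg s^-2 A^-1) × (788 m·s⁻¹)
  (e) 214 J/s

(a)

Reference: W·A⁻¹ = J·s⁻¹·A⁻¹ = kg·m²·s⁻³·A⁻¹.
Each option:
  (a) [kg·s⁻²·A⁻¹] · [m²·s⁻¹] = kg·m²·s⁻³·A⁻¹  ← same
  (b) V·s = J·C⁻¹·s = kg·m²·s⁻²·A⁻¹
  (c) kg·m²·s⁻³·A⁻²
  (d) [kg·s⁻²·A⁻¹] · [m·s⁻¹] = kg·m·s⁻³·A⁻¹
  (e) J·s⁻¹ = N·m·s⁻¹ = kg·m²·s⁻³
Only (a) matches kg·m²·s⁻³·A⁻¹.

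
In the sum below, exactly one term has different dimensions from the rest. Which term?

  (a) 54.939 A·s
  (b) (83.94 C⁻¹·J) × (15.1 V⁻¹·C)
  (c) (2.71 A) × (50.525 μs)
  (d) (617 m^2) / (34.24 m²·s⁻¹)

Dimensions:
  (a) A·s = s·A
  (b) [kg·m²·s⁻³·A⁻¹] · [kg⁻¹·m⁻²·s⁴·A²] = s·A
  (c) [A] · [s] = s·A
  (d) [m²] / [m²·s⁻¹] = s
All reduce to s·A except (d), which is s.

(d)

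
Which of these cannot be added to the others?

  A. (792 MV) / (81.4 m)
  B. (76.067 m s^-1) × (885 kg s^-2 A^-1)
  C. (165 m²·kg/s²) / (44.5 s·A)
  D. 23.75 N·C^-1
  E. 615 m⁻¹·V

C.

Dimensions:
  A. [kg·m²·s⁻³·A⁻¹] / [m] = kg·m·s⁻³·A⁻¹
  B. [m·s⁻¹] · [kg·s⁻²·A⁻¹] = kg·m·s⁻³·A⁻¹
  C. [kg·m²·s⁻²] / [s·A] = kg·m²·s⁻³·A⁻¹
  D. N·C⁻¹ = kg·m·s⁻²·(s·A)⁻¹ = kg·m·s⁻³·A⁻¹
  E. V·m⁻¹ = J·C⁻¹·m⁻¹ = kg·m·s⁻³·A⁻¹
All reduce to kg·m·s⁻³·A⁻¹ except C., which is kg·m²·s⁻³·A⁻¹.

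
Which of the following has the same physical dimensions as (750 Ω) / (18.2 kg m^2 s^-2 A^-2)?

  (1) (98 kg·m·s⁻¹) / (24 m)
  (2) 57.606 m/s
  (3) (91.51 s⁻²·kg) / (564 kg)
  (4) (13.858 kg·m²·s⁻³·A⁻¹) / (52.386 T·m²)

(4)

Reference: [kg·m²·s⁻³·A⁻²] / [kg·m²·s⁻²·A⁻²] = s⁻¹.
Each option:
  (1) [kg·m·s⁻¹] / [m] = kg·s⁻¹
  (2) m·s⁻¹
  (3) [kg·s⁻²] / [kg] = s⁻²
  (4) [kg·m²·s⁻³·A⁻¹] / [kg·m²·s⁻²·A⁻¹] = s⁻¹  ← same
Only (4) matches s⁻¹.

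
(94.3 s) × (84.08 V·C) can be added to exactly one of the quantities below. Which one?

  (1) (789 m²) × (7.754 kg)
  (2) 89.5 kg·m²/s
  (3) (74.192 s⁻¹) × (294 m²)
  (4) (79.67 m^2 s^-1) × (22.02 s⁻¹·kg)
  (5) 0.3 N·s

Reference: [s] · [kg·m²·s⁻²] = kg·m²·s⁻¹.
Each option:
  (1) [m²] · [kg] = kg·m²
  (2) kg·m²·s⁻¹  ← same
  (3) [s⁻¹] · [m²] = m²·s⁻¹
  (4) [m²·s⁻¹] · [kg·s⁻¹] = kg·m²·s⁻²
  (5) N·s = kg·m·s⁻²·s = kg·m·s⁻¹
Only (2) matches kg·m²·s⁻¹.

(2)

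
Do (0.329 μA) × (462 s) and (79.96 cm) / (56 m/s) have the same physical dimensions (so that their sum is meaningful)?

No

Expand each in SI base units:
  (0.329 μA) × (462 s):  [A] · [s] = s·A
  (79.96 cm) / (56 m/s):  [m] / [m·s⁻¹] = s
s·A ≠ s, so they cannot be added.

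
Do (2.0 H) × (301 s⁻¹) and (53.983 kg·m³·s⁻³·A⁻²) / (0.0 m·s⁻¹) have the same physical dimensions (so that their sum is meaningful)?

No

Work out the base dimensions of each:
  (2.0 H) × (301 s⁻¹):  [kg·m²·s⁻²·A⁻²] · [s⁻¹] = kg·m²·s⁻³·A⁻²
  (53.983 kg·m³·s⁻³·A⁻²) / (0.0 m·s⁻¹):  [kg·m³·s⁻³·A⁻²] / [m·s⁻¹] = kg·m²·s⁻²·A⁻²
kg·m²·s⁻³·A⁻² ≠ kg·m²·s⁻²·A⁻², so they cannot be added.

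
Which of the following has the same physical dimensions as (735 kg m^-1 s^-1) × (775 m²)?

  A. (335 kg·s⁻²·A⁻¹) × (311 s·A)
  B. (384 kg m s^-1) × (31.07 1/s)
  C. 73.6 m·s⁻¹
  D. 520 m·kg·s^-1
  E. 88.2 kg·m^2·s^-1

Reference: [kg·m⁻¹·s⁻¹] · [m²] = kg·m·s⁻¹.
Each option:
  A. [kg·s⁻²·A⁻¹] · [s·A] = kg·s⁻¹
  B. [kg·m·s⁻¹] · [s⁻¹] = kg·m·s⁻²
  C. m·s⁻¹
  D. kg·m·s⁻¹  ← same
  E. kg·m²·s⁻¹
Only D. matches kg·m·s⁻¹.

D.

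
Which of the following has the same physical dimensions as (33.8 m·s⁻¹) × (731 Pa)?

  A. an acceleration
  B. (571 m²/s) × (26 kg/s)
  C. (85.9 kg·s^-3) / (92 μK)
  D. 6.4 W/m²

D.

Reference: [m·s⁻¹] · [kg·m⁻¹·s⁻²] = kg·s⁻³.
Each option:
  A. [acceleration] = m·s⁻²
  B. [m²·s⁻¹] · [kg·s⁻¹] = kg·m²·s⁻²
  C. [kg·s⁻³] / [K] = kg·s⁻³·K⁻¹
  D. W·m⁻² = J·s⁻¹·m⁻² = kg·s⁻³  ← same
Only D. matches kg·s⁻³.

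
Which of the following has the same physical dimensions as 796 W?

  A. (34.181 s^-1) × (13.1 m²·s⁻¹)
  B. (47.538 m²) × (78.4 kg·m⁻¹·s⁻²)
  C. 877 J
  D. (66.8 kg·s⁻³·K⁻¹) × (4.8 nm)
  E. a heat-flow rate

Reference: W = J·s⁻¹ = kg·m²·s⁻³.
Each option:
  A. [s⁻¹] · [m²·s⁻¹] = m²·s⁻²
  B. [m²] · [kg·m⁻¹·s⁻²] = kg·m·s⁻²
  C. J = N·m = kg·m²·s⁻²
  D. [kg·s⁻³·K⁻¹] · [m] = kg·m·s⁻³·K⁻¹
  E. [heat-flow rate] = kg·m²·s⁻³  ← same
Only E. matches kg·m²·s⁻³.

E.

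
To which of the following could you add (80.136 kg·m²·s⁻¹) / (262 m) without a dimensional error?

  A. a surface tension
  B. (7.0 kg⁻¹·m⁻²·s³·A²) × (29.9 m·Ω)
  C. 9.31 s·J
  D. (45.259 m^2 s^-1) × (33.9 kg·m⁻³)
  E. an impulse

E.

Reference: [kg·m²·s⁻¹] / [m] = kg·m·s⁻¹.
Each option:
  A. [surface tension] = kg·s⁻²
  B. [kg⁻¹·m⁻²·s³·A²] · [kg·m³·s⁻³·A⁻²] = m
  C. J·s = N·m·s = kg·m²·s⁻¹
  D. [m²·s⁻¹] · [kg·m⁻³] = kg·m⁻¹·s⁻¹
  E. [impulse] = kg·m·s⁻¹  ← same
Only E. matches kg·m·s⁻¹.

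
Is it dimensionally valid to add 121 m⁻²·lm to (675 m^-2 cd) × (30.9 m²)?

Reduce each to base SI dimensions:
  121 m⁻²·lm:  lm·m⁻² = cd·m⁻² = m⁻²·cd
  (675 m^-2 cd) × (30.9 m²):  [m⁻²·cd] · [m²] = cd
m⁻²·cd ≠ cd, so they cannot be added.

No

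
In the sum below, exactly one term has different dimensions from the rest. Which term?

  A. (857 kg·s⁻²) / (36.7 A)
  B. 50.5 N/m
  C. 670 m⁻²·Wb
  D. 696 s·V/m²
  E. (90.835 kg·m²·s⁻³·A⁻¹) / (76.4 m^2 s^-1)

Dimensions:
  A. [kg·s⁻²] / [A] = kg·s⁻²·A⁻¹
  B. N·m⁻¹ = kg·m·s⁻²·m⁻¹ = kg·s⁻²
  C. Wb·m⁻² = V·s·m⁻² = kg·s⁻²·A⁻¹
  D. V·s·m⁻² = J·C⁻¹·s·m⁻² = kg·s⁻²·A⁻¹
  E. [kg·m²·s⁻³·A⁻¹] / [m²·s⁻¹] = kg·s⁻²·A⁻¹
All reduce to kg·s⁻²·A⁻¹ except B., which is kg·s⁻².

B.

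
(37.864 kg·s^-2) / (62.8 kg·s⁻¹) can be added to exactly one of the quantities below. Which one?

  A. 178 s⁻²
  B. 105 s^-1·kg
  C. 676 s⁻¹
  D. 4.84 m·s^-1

C.

Reference: [kg·s⁻²] / [kg·s⁻¹] = s⁻¹.
Each option:
  A. s⁻²
  B. kg·s⁻¹
  C. s⁻¹  ← same
  D. m·s⁻¹
Only C. matches s⁻¹.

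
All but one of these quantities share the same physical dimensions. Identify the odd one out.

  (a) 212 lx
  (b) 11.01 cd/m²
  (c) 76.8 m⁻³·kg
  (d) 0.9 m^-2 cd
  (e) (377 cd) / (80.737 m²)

(c)

Work out the base dimensions of each:
  (a) lx = lm·m⁻² = m⁻²·cd
  (b) cd·m⁻² = m⁻²·cd
  (c) kg·m⁻³
  (d) m⁻²·cd
  (e) [cd] / [m²] = m⁻²·cd
All reduce to m⁻²·cd except (c), which is kg·m⁻³.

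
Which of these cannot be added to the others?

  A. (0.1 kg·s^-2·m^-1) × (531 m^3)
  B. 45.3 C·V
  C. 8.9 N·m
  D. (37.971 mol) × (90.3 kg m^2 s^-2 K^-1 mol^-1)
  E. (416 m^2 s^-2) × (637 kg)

D.

Dimensions:
  A. [kg·m⁻¹·s⁻²] · [m³] = kg·m²·s⁻²
  B. C·V = s·A·J·C⁻¹ = kg·m²·s⁻²
  C. N·m = kg·m·s⁻²·m = kg·m²·s⁻²
  D. [mol] · [kg·m²·s⁻²·K⁻¹·mol⁻¹] = kg·m²·s⁻²·K⁻¹
  E. [m²·s⁻²] · [kg] = kg·m²·s⁻²
All reduce to kg·m²·s⁻² except D., which is kg·m²·s⁻²·K⁻¹.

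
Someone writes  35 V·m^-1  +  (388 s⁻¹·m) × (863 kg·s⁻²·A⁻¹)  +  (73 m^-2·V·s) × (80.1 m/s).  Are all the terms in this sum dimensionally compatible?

Work out the base dimensions of each:
  35 V·m^-1:  V·m⁻¹ = J·C⁻¹·m⁻¹ = kg·m·s⁻³·A⁻¹
  (388 s⁻¹·m) × (863 kg·s⁻²·A⁻¹):  [m·s⁻¹] · [kg·s⁻²·A⁻¹] = kg·m·s⁻³·A⁻¹
  (73 m^-2·V·s) × (80.1 m/s):  [kg·s⁻²·A⁻¹] · [m·s⁻¹] = kg·m·s⁻³·A⁻¹
Every term reduces to kg·m·s⁻³·A⁻¹.

Yes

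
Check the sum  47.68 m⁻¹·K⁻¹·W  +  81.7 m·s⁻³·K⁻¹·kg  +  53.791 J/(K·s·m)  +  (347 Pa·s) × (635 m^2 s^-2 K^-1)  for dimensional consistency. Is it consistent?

In SI base units:
  47.68 m⁻¹·K⁻¹·W:  W·m⁻¹·K⁻¹ = J·s⁻¹·m⁻¹·K⁻¹ = kg·m·s⁻³·K⁻¹
  81.7 m·s⁻³·K⁻¹·kg:  kg·m·s⁻³·K⁻¹
  53.791 J/(K·s·m):  J·s⁻¹·m⁻¹·K⁻¹ = N·m·s⁻¹·m⁻¹·K⁻¹ = kg·m·s⁻³·K⁻¹
  (347 Pa·s) × (635 m^2 s^-2 K^-1):  [kg·m⁻¹·s⁻¹] · [m²·s⁻²·K⁻¹] = kg·m·s⁻³·K⁻¹
Every term reduces to kg·m·s⁻³·K⁻¹.

Yes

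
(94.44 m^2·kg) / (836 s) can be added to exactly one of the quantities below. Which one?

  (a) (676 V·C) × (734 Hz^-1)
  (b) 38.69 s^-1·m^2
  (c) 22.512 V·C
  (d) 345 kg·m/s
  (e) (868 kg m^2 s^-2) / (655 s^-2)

(a)

Reference: [kg·m²] / [s] = kg·m²·s⁻¹.
Each option:
  (a) [kg·m²·s⁻²] · [s] = kg·m²·s⁻¹  ← same
  (b) m²·s⁻¹
  (c) C·V = s·A·J·C⁻¹ = kg·m²·s⁻²
  (d) kg·m·s⁻¹
  (e) [kg·m²·s⁻²] / [s⁻²] = kg·m²
Only (a) matches kg·m²·s⁻¹.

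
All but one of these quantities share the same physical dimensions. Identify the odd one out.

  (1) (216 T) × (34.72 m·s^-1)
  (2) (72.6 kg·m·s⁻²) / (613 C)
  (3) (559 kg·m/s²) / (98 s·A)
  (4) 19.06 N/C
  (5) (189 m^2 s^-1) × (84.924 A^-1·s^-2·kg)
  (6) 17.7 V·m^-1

(5)

Reduce each to base SI dimensions:
  (1) [kg·s⁻²·A⁻¹] · [m·s⁻¹] = kg·m·s⁻³·A⁻¹
  (2) [kg·m·s⁻²] / [s·A] = kg·m·s⁻³·A⁻¹
  (3) [kg·m·s⁻²] / [s·A] = kg·m·s⁻³·A⁻¹
  (4) N·C⁻¹ = kg·m·s⁻²·(s·A)⁻¹ = kg·m·s⁻³·A⁻¹
  (5) [m²·s⁻¹] · [kg·s⁻²·A⁻¹] = kg·m²·s⁻³·A⁻¹
  (6) V·m⁻¹ = J·C⁻¹·m⁻¹ = kg·m·s⁻³·A⁻¹
All reduce to kg·m·s⁻³·A⁻¹ except (5), which is kg·m²·s⁻³·A⁻¹.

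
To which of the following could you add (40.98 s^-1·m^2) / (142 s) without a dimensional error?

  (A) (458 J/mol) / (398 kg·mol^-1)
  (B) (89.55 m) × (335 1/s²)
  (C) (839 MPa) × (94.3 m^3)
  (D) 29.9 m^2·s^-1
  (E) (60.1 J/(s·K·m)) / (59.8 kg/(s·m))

Reference: [m²·s⁻¹] / [s] = m²·s⁻².
Each option:
  (A) [kg·m²·s⁻²·mol⁻¹] / [kg·mol⁻¹] = m²·s⁻²  ← same
  (B) [m] · [s⁻²] = m·s⁻²
  (C) [kg·m⁻¹·s⁻²] · [m³] = kg·m²·s⁻²
  (D) m²·s⁻¹
  (E) [kg·m·s⁻³·K⁻¹] / [kg·m⁻¹·s⁻¹] = m²·s⁻²·K⁻¹
Only (A) matches m²·s⁻².

(A)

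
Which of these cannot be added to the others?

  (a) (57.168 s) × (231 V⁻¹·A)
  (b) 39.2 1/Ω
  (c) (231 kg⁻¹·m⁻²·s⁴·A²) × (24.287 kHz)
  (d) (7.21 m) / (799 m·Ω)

Dimensions:
  (a) [s] · [kg⁻¹·m⁻²·s³·A²] = kg⁻¹·m⁻²·s⁴·A²
  (b) Ω⁻¹ = (V·A⁻¹)⁻¹ = kg⁻¹·m⁻²·s³·A²
  (c) [kg⁻¹·m⁻²·s⁴·A²] · [s⁻¹] = kg⁻¹·m⁻²·s³·A²
  (d) [m] / [kg·m³·s⁻³·A⁻²] = kg⁻¹·m⁻²·s³·A²
All reduce to kg⁻¹·m⁻²·s³·A² except (a), which is kg⁻¹·m⁻²·s⁴·A².

(a)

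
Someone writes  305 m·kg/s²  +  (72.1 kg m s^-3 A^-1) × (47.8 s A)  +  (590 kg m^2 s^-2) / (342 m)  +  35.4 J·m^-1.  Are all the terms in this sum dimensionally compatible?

Expand each in SI base units:
  305 m·kg/s²:  kg·m·s⁻²
  (72.1 kg m s^-3 A^-1) × (47.8 s A):  [kg·m·s⁻³·A⁻¹] · [s·A] = kg·m·s⁻²
  (590 kg m^2 s^-2) / (342 m):  [kg·m²·s⁻²] / [m] = kg·m·s⁻²
  35.4 J·m^-1:  J·m⁻¹ = N·m·m⁻¹ = kg·m·s⁻²
Every term reduces to kg·m·s⁻².

Yes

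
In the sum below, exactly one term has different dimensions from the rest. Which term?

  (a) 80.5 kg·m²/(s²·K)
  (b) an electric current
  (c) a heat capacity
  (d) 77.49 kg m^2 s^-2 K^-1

(b)

Reduce each to base SI dimensions:
  (a) kg·m²·s⁻²·K⁻¹
  (b) [electric current] = A
  (c) [heat capacity] = kg·m²·s⁻²·K⁻¹
  (d) kg·m²·s⁻²·K⁻¹
All reduce to kg·m²·s⁻²·K⁻¹ except (b), which is A.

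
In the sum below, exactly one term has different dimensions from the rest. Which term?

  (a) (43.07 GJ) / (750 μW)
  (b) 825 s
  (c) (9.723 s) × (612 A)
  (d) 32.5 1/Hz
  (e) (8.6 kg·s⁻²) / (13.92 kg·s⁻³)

(c)

Expand each in SI base units:
  (a) [kg·m²·s⁻²] / [kg·m²·s⁻³] = s
  (b) s
  (c) [s] · [A] = s·A
  (d) Hz⁻¹ = (s⁻¹)⁻¹ = s
  (e) [kg·s⁻²] / [kg·s⁻³] = s
All reduce to s except (c), which is s·A.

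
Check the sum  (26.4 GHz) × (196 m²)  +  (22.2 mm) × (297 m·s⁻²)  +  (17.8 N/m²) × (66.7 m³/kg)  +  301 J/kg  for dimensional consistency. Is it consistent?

Expand each in SI base units:
  (26.4 GHz) × (196 m²):  [s⁻¹] · [m²] = m²·s⁻¹
  (22.2 mm) × (297 m·s⁻²):  [m] · [m·s⁻²] = m²·s⁻²
  (17.8 N/m²) × (66.7 m³/kg):  [kg·m⁻¹·s⁻²] · [kg⁻¹·m³] = m²·s⁻²
  301 J/kg:  J·kg⁻¹ = N·m·kg⁻¹ = m²·s⁻²
The terms do not share a single dimension (m²·s⁻² vs m²·s⁻¹).

No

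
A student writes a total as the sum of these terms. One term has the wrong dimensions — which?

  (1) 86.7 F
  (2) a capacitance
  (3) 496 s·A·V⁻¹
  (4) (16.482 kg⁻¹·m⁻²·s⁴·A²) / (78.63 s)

(4)

Dimensions:
  (1) F = C·V⁻¹ = kg⁻¹·m⁻²·s⁴·A²
  (2) [capacitance] = kg⁻¹·m⁻²·s⁴·A²
  (3) A·s·V⁻¹ = A·s·(J·C⁻¹)⁻¹ = kg⁻¹·m⁻²·s⁴·A²
  (4) [kg⁻¹·m⁻²·s⁴·A²] / [s] = kg⁻¹·m⁻²·s³·A²
All reduce to kg⁻¹·m⁻²·s⁴·A² except (4), which is kg⁻¹·m⁻²·s³·A².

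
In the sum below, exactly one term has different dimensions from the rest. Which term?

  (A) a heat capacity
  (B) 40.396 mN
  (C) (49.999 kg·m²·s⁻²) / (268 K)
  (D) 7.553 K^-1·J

Work out the base dimensions of each:
  (A) [heat capacity] = kg·m²·s⁻²·K⁻¹
  (B) N = kg·m·s⁻²
  (C) [kg·m²·s⁻²] / [K] = kg·m²·s⁻²·K⁻¹
  (D) J·K⁻¹ = N·m·K⁻¹ = kg·m²·s⁻²·K⁻¹
All reduce to kg·m²·s⁻²·K⁻¹ except (B), which is kg·m·s⁻².

(B)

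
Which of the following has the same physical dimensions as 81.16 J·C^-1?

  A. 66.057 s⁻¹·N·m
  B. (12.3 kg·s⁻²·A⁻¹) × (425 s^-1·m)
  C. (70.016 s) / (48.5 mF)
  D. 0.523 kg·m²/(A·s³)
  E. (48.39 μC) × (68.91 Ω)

Reference: J·C⁻¹ = N·m·(s·A)⁻¹ = kg·m²·s⁻³·A⁻¹.
Each option:
  A. N·m·s⁻¹ = kg·m·s⁻²·m·s⁻¹ = kg·m²·s⁻³
  B. [kg·s⁻²·A⁻¹] · [m·s⁻¹] = kg·m·s⁻³·A⁻¹
  C. [s] / [kg⁻¹·m⁻²·s⁴·A²] = kg·m²·s⁻³·A⁻²
  D. kg·m²·s⁻³·A⁻¹  ← same
  E. [s·A] · [kg·m²·s⁻³·A⁻²] = kg·m²·s⁻²·A⁻¹
Only D. matches kg·m²·s⁻³·A⁻¹.

D.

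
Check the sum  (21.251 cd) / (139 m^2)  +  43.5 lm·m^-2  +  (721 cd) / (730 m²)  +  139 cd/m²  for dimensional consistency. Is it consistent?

Yes

Reduce each to base SI dimensions:
  (21.251 cd) / (139 m^2):  [cd] / [m²] = m⁻²·cd
  43.5 lm·m^-2:  lm·m⁻² = cd·m⁻² = m⁻²·cd
  (721 cd) / (730 m²):  [cd] / [m²] = m⁻²·cd
  139 cd/m²:  cd·m⁻² = m⁻²·cd
Every term reduces to m⁻²·cd.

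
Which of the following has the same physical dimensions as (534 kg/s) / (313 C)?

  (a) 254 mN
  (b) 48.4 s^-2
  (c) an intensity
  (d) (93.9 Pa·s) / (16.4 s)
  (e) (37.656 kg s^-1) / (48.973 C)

Reference: [kg·s⁻¹] / [s·A] = kg·s⁻²·A⁻¹.
Each option:
  (a) N = kg·m·s⁻²
  (b) s⁻²
  (c) [intensity] = kg·s⁻³
  (d) [kg·m⁻¹·s⁻¹] / [s] = kg·m⁻¹·s⁻²
  (e) [kg·s⁻¹] / [s·A] = kg·s⁻²·A⁻¹  ← same
Only (e) matches kg·s⁻²·A⁻¹.

(e)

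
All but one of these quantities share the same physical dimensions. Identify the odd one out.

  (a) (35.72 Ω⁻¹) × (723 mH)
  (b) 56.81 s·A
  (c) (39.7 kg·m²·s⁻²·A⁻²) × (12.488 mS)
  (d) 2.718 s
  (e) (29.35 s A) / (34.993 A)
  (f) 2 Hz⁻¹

Reduce each to base SI dimensions:
  (a) [kg⁻¹·m⁻²·s³·A²] · [kg·m²·s⁻²·A⁻²] = s
  (b) A·s = s·A
  (c) [kg·m²·s⁻²·A⁻²] · [kg⁻¹·m⁻²·s³·A²] = s
  (d) s
  (e) [s·A] / [A] = s
  (f) Hz⁻¹ = (s⁻¹)⁻¹ = s
All reduce to s except (b), which is s·A.

(b)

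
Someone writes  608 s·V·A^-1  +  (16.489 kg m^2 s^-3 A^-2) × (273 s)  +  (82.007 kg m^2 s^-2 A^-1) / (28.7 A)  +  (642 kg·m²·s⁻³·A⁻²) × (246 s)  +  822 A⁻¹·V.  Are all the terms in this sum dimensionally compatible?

Dimensions:
  608 s·V·A^-1:  V·s·A⁻¹ = J·C⁻¹·s·A⁻¹ = kg·m²·s⁻²·A⁻²
  (16.489 kg m^2 s^-3 A^-2) × (273 s):  [kg·m²·s⁻³·A⁻²] · [s] = kg·m²·s⁻²·A⁻²
  (82.007 kg m^2 s^-2 A^-1) / (28.7 A):  [kg·m²·s⁻²·A⁻¹] / [A] = kg·m²·s⁻²·A⁻²
  (642 kg·m²·s⁻³·A⁻²) × (246 s):  [kg·m²·s⁻³·A⁻²] · [s] = kg·m²·s⁻²·A⁻²
  822 A⁻¹·V:  V·A⁻¹ = J·C⁻¹·A⁻¹ = kg·m²·s⁻³·A⁻²
The terms do not share a single dimension (kg·m²·s⁻²·A⁻² vs kg·m²·s⁻³·A⁻²).

No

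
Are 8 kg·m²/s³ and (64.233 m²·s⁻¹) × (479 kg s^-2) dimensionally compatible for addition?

Expand each in SI base units:
  8 kg·m²/s³:  kg·m²·s⁻³
  (64.233 m²·s⁻¹) × (479 kg s^-2):  [m²·s⁻¹] · [kg·s⁻²] = kg·m²·s⁻³
Both are kg·m²·s⁻³, so they have the same dimensions and can be added.

Yes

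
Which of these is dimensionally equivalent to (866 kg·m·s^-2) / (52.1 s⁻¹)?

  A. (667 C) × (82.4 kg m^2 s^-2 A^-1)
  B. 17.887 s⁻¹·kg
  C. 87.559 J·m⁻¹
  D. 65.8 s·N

Reference: [kg·m·s⁻²] / [s⁻¹] = kg·m·s⁻¹.
Each option:
  A. [s·A] · [kg·m²·s⁻²·A⁻¹] = kg·m²·s⁻¹
  B. kg·s⁻¹
  C. J·m⁻¹ = N·m·m⁻¹ = kg·m·s⁻²
  D. N·s = kg·m·s⁻²·s = kg·m·s⁻¹  ← same
Only D. matches kg·m·s⁻¹.

D.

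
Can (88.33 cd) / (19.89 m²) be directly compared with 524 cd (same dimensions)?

In SI base units:
  (88.33 cd) / (19.89 m²):  [cd] / [m²] = m⁻²·cd
  524 cd:  cd
m⁻²·cd ≠ cd, so they cannot be added.

No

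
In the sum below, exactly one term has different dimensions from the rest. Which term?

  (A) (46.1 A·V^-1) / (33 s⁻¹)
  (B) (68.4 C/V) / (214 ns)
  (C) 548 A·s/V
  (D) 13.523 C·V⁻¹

(B)

In SI base units:
  (A) [kg⁻¹·m⁻²·s³·A²] / [s⁻¹] = kg⁻¹·m⁻²·s⁴·A²
  (B) [kg⁻¹·m⁻²·s⁴·A²] / [s] = kg⁻¹·m⁻²·s³·A²
  (C) A·s·V⁻¹ = A·s·(J·C⁻¹)⁻¹ = kg⁻¹·m⁻²·s⁴·A²
  (D) C·V⁻¹ = s·A·(J·C⁻¹)⁻¹ = kg⁻¹·m⁻²·s⁴·A²
All reduce to kg⁻¹·m⁻²·s⁴·A² except (B), which is kg⁻¹·m⁻²·s³·A².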